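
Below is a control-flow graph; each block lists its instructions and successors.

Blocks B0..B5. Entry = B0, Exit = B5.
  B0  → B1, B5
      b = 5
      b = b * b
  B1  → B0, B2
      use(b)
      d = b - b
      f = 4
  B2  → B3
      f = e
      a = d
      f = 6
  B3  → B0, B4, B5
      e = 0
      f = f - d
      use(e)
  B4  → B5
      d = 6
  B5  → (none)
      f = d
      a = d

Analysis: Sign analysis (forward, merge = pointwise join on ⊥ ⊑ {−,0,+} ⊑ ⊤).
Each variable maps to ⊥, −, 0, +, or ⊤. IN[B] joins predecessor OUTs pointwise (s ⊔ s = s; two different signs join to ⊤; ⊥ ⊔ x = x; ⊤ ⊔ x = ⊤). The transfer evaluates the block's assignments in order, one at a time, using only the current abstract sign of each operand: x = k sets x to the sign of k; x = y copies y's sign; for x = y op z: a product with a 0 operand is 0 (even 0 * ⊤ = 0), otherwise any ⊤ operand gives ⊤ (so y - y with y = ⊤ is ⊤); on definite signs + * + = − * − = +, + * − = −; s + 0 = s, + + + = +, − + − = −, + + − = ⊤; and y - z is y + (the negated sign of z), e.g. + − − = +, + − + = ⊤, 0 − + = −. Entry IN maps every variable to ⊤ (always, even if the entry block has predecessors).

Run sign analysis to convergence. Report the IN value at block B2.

Fixpoint table:
  B0:  IN=(all ⊤)  OUT={b:+; rest ⊤}
  B1:  IN={b:+; rest ⊤}  OUT={b:+, f:+; rest ⊤}
  B2:  IN={b:+, f:+; rest ⊤}  OUT={b:+, f:+; rest ⊤}
  B3:  IN={b:+, f:+; rest ⊤}  OUT={b:+, e:0; rest ⊤}
  B4:  IN={b:+, e:0; rest ⊤}  OUT={b:+, d:+, e:0; rest ⊤}
  B5:  IN={b:+; rest ⊤}  OUT={b:+; rest ⊤}

Merge at B2: IN[B2] = OUT[B1] = {a: ⊤, b: +, c: ⊤, d: ⊤, e: ⊤, f: +}

Answer: {a: ⊤, b: +, c: ⊤, d: ⊤, e: ⊤, f: +}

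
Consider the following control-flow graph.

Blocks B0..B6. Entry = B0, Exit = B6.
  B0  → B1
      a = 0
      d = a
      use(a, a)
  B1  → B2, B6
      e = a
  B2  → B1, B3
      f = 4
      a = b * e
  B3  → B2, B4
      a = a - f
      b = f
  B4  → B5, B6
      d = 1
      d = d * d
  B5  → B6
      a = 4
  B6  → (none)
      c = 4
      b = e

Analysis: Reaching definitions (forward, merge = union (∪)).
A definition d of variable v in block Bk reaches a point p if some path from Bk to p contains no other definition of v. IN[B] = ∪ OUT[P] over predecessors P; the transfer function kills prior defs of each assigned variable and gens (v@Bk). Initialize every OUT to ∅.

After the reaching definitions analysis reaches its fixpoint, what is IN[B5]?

Per-block solution:
  B0:  IN={}  OUT={a@B0, d@B0}
  B1:  IN={a@B0, a@B2, b@B3, d@B0, e@B1, f@B2}  OUT={a@B0, a@B2, b@B3, d@B0, e@B1, f@B2}
  B2:  IN={a@B0, a@B2, a@B3, b@B3, d@B0, e@B1, f@B2}  OUT={a@B2, b@B3, d@B0, e@B1, f@B2}
  B3:  IN={a@B2, b@B3, d@B0, e@B1, f@B2}  OUT={a@B3, b@B3, d@B0, e@B1, f@B2}
  B4:  IN={a@B3, b@B3, d@B0, e@B1, f@B2}  OUT={a@B3, b@B3, d@B4, e@B1, f@B2}
  B5:  IN={a@B3, b@B3, d@B4, e@B1, f@B2}  OUT={a@B5, b@B3, d@B4, e@B1, f@B2}
  B6:  IN={a@B0, a@B2, a@B3, a@B5, b@B3, d@B0, d@B4, e@B1, f@B2}  OUT={a@B0, a@B2, a@B3, a@B5, b@B6, c@B6, d@B0, d@B4, e@B1, f@B2}

Merge at B5: IN[B5] = OUT[B4] = {a@B3, b@B3, d@B4, e@B1, f@B2}

Answer: {a@B3, b@B3, d@B4, e@B1, f@B2}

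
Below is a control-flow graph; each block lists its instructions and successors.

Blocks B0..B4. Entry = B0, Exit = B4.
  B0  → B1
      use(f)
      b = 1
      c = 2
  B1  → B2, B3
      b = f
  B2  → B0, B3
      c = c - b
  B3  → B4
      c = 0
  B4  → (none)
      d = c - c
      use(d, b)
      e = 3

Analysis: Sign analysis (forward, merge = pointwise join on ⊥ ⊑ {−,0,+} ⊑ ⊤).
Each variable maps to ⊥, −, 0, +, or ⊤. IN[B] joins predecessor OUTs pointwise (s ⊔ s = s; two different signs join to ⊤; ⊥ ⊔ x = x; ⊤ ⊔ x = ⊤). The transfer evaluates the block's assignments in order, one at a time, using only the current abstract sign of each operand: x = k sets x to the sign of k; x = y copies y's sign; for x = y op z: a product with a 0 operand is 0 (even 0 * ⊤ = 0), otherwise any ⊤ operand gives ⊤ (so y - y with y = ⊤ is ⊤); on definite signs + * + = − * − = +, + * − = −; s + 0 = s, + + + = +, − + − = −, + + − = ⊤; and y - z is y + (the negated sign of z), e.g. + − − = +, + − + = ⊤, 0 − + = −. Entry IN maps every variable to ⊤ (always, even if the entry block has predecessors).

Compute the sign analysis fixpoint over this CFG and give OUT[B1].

Fixpoint table:
  B0:  IN=(all ⊤)  OUT={b:+, c:+; rest ⊤}
  B1:  IN={b:+, c:+; rest ⊤}  OUT={c:+; rest ⊤}
  B2:  IN={c:+; rest ⊤}  OUT=(all ⊤)
  B3:  IN=(all ⊤)  OUT={c:0; rest ⊤}
  B4:  IN={c:0; rest ⊤}  OUT={c:0, d:0, e:+; rest ⊤}

Merge at B1: IN[B1] = OUT[B0] = {a: ⊤, b: +, c: +, d: ⊤, e: ⊤, f: ⊤}
Applying B1's transfer function to that IN value gives OUT[B1] (row B1 above).

Answer: {a: ⊤, b: ⊤, c: +, d: ⊤, e: ⊤, f: ⊤}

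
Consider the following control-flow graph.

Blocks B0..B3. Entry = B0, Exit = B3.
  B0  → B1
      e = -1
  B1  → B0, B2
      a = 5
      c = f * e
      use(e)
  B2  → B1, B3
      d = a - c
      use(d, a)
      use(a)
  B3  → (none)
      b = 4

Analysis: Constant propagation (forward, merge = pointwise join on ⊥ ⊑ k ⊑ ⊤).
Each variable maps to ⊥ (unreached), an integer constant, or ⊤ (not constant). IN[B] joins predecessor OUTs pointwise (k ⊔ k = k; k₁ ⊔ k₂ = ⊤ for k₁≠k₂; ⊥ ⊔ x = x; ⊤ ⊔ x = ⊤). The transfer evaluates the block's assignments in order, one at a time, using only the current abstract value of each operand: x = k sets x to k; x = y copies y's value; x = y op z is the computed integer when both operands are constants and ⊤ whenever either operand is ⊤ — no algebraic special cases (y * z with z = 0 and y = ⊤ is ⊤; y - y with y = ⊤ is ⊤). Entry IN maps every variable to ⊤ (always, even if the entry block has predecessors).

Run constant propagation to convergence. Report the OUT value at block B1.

Answer: {a: 5, b: ⊤, c: ⊤, d: ⊤, e: -1, f: ⊤}

Working:
Converged values:
  B0: | IN=(all ⊤) | OUT={e:-1; rest ⊤}
  B1: | IN={e:-1; rest ⊤} | OUT={a:5, e:-1; rest ⊤}
  B2: | IN={a:5, e:-1; rest ⊤} | OUT={a:5, e:-1; rest ⊤}
  B3: | IN={a:5, e:-1; rest ⊤} | OUT={a:5, b:4, e:-1; rest ⊤}

Merge at B1: IN[B1] = OUT[B0] ⊔ OUT[B2] = {a: ⊤, b: ⊤, c: ⊤, d: ⊤, e: -1, f: ⊤}
Applying B1's transfer function to that IN value gives OUT[B1] (row B1 above).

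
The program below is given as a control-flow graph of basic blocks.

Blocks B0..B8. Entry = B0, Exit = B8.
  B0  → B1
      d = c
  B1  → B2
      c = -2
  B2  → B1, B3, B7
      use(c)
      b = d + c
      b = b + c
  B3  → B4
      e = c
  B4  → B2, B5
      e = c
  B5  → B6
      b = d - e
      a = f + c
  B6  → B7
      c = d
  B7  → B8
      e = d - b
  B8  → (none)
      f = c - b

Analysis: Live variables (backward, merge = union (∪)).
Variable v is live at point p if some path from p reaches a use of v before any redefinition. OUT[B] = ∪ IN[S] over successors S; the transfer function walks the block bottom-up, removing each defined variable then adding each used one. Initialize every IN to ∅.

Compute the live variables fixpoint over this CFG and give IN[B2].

Answer: {c, d, f}

Working:
Fixpoint table:
  B0:  IN={c, f}  OUT={d, f}
  B1:  IN={d, f}  OUT={c, d, f}
  B2:  IN={c, d, f}  OUT={b, c, d, f}
  B3:  IN={c, d, f}  OUT={c, d, f}
  B4:  IN={c, d, f}  OUT={c, d, e, f}
  B5:  IN={c, d, e, f}  OUT={b, d}
  B6:  IN={b, d}  OUT={b, c, d}
  B7:  IN={b, c, d}  OUT={b, c}
  B8:  IN={b, c}  OUT={}

Merge at B2: OUT[B2] = IN[B1] ⊔ IN[B3] ⊔ IN[B7] = {b, c, d, f}
Applying B2's transfer function to that OUT value gives IN[B2] (row B2 above).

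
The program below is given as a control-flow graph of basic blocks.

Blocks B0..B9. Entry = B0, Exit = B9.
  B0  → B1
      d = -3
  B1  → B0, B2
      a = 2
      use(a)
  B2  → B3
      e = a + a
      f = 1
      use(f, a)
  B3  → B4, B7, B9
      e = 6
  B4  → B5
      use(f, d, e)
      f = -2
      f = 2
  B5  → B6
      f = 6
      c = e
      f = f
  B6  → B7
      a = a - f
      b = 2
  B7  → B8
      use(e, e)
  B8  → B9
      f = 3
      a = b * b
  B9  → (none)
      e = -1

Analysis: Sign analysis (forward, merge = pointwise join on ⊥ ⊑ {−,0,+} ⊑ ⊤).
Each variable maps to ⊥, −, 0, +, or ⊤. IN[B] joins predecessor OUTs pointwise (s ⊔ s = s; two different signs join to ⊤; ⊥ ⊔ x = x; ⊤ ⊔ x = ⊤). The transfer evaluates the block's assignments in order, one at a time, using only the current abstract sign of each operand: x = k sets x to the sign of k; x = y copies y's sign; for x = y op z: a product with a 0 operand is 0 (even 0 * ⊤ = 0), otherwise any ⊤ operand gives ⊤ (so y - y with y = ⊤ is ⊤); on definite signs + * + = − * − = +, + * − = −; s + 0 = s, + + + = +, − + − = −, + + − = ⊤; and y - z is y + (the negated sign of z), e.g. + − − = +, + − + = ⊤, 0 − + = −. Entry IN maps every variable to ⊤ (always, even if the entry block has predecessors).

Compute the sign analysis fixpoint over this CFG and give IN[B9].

Fixpoint table:
  B0:  IN=(all ⊤)  OUT={d:-; rest ⊤}
  B1:  IN={d:-; rest ⊤}  OUT={a:+, d:-; rest ⊤}
  B2:  IN={a:+, d:-; rest ⊤}  OUT={a:+, d:-, e:+, f:+; rest ⊤}
  B3:  IN={a:+, d:-, e:+, f:+; rest ⊤}  OUT={a:+, d:-, e:+, f:+; rest ⊤}
  B4:  IN={a:+, d:-, e:+, f:+; rest ⊤}  OUT={a:+, d:-, e:+, f:+; rest ⊤}
  B5:  IN={a:+, d:-, e:+, f:+; rest ⊤}  OUT={a:+, c:+, d:-, e:+, f:+; rest ⊤}
  B6:  IN={a:+, c:+, d:-, e:+, f:+; rest ⊤}  OUT={b:+, c:+, d:-, e:+, f:+; rest ⊤}
  B7:  IN={d:-, e:+, f:+; rest ⊤}  OUT={d:-, e:+, f:+; rest ⊤}
  B8:  IN={d:-, e:+, f:+; rest ⊤}  OUT={d:-, e:+, f:+; rest ⊤}
  B9:  IN={d:-, e:+, f:+; rest ⊤}  OUT={d:-, e:-, f:+; rest ⊤}

Merge at B9: IN[B9] = OUT[B3] ⊔ OUT[B8] = {a: ⊤, b: ⊤, c: ⊤, d: -, e: +, f: +}

Answer: {a: ⊤, b: ⊤, c: ⊤, d: -, e: +, f: +}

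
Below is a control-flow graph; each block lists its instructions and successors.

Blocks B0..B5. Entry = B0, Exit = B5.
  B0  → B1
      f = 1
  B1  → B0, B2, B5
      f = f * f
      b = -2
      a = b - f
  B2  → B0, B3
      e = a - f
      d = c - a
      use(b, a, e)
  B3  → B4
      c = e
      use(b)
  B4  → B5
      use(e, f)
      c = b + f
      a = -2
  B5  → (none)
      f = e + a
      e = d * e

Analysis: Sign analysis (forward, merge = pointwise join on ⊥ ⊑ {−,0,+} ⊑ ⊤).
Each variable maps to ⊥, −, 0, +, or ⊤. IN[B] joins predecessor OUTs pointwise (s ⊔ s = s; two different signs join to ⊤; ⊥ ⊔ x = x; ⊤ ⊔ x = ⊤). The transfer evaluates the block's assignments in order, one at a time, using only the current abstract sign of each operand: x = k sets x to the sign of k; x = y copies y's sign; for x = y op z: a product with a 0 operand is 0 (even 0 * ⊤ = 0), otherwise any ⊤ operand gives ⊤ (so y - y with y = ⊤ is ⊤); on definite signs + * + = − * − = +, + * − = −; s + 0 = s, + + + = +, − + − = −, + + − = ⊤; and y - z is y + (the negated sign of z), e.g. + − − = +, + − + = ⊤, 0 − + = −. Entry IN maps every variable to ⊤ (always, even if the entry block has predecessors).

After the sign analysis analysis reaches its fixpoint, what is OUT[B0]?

Per-block solution:
  B0:   IN=(all ⊤)   OUT={f:+; rest ⊤}
  B1:   IN={f:+; rest ⊤}   OUT={a:-, b:-, f:+; rest ⊤}
  B2:   IN={a:-, b:-, f:+; rest ⊤}   OUT={a:-, b:-, e:-, f:+; rest ⊤}
  B3:   IN={a:-, b:-, e:-, f:+; rest ⊤}   OUT={a:-, b:-, c:-, e:-, f:+; rest ⊤}
  B4:   IN={a:-, b:-, c:-, e:-, f:+; rest ⊤}   OUT={a:-, b:-, e:-, f:+; rest ⊤}
  B5:   IN={a:-, b:-, f:+; rest ⊤}   OUT={a:-, b:-; rest ⊤}

Merge at B0 (entry node, so the boundary value (all ⊤) is joined with the incoming edge(s)): IN[B0] = (all ⊤) ⊔ OUT[B1] ⊔ OUT[B2] = {a: ⊤, b: ⊤, c: ⊤, d: ⊤, e: ⊤, f: ⊤}
Applying B0's transfer function to that IN value gives OUT[B0] (row B0 above).

Answer: {a: ⊤, b: ⊤, c: ⊤, d: ⊤, e: ⊤, f: +}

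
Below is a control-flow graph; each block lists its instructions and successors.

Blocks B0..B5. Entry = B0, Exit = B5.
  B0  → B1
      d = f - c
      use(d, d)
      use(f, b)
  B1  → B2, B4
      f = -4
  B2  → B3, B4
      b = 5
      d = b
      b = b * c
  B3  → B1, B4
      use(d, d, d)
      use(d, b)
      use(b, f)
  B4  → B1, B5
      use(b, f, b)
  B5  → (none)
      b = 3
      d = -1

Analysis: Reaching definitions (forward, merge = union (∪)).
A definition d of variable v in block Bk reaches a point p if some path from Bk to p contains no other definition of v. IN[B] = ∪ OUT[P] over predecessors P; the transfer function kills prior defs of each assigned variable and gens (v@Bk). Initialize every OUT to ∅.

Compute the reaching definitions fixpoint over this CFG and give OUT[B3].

Answer: {b@B2, d@B2, f@B1}

Trace:
Converged values:
  B0:   IN={}   OUT={d@B0}
  B1:   IN={b@B2, d@B0, d@B2, f@B1}   OUT={b@B2, d@B0, d@B2, f@B1}
  B2:   IN={b@B2, d@B0, d@B2, f@B1}   OUT={b@B2, d@B2, f@B1}
  B3:   IN={b@B2, d@B2, f@B1}   OUT={b@B2, d@B2, f@B1}
  B4:   IN={b@B2, d@B0, d@B2, f@B1}   OUT={b@B2, d@B0, d@B2, f@B1}
  B5:   IN={b@B2, d@B0, d@B2, f@B1}   OUT={b@B5, d@B5, f@B1}

Merge at B3: IN[B3] = OUT[B2] = {b@B2, d@B2, f@B1}
Applying B3's transfer function to that IN value gives OUT[B3] (row B3 above).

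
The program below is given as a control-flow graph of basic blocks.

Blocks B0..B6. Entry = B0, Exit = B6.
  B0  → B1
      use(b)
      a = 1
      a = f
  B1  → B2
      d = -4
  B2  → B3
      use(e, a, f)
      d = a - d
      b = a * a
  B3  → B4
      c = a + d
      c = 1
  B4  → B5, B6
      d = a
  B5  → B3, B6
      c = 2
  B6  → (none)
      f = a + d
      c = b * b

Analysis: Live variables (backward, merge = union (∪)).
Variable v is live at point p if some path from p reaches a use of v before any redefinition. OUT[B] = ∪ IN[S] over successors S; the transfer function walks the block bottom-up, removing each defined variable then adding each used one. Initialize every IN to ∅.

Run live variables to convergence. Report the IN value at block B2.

Answer: {a, d, e, f}

Trace:
Per-block solution:
  B0:   IN={b, e, f}   OUT={a, e, f}
  B1:   IN={a, e, f}   OUT={a, d, e, f}
  B2:   IN={a, d, e, f}   OUT={a, b, d}
  B3:   IN={a, b, d}   OUT={a, b}
  B4:   IN={a, b}   OUT={a, b, d}
  B5:   IN={a, b, d}   OUT={a, b, d}
  B6:   IN={a, b, d}   OUT={}

Merge at B2: OUT[B2] = IN[B3] = {a, b, d}
Applying B2's transfer function to that OUT value gives IN[B2] (row B2 above).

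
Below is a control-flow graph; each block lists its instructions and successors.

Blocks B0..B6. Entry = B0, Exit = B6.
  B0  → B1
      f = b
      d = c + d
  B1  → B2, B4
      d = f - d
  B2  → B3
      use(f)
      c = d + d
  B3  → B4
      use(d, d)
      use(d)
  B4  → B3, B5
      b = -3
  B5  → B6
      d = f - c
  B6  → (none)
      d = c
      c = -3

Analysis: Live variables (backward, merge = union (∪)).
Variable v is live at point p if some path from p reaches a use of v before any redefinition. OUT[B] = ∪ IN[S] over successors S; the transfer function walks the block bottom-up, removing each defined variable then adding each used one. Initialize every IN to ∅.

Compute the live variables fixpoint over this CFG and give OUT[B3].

Fixpoint table:
  B0:   IN={b, c, d}   OUT={c, d, f}
  B1:   IN={c, d, f}   OUT={c, d, f}
  B2:   IN={d, f}   OUT={c, d, f}
  B3:   IN={c, d, f}   OUT={c, d, f}
  B4:   IN={c, d, f}   OUT={c, d, f}
  B5:   IN={c, f}   OUT={c}
  B6:   IN={c}   OUT={}

Merge at B3: OUT[B3] = IN[B4] = {c, d, f}

Answer: {c, d, f}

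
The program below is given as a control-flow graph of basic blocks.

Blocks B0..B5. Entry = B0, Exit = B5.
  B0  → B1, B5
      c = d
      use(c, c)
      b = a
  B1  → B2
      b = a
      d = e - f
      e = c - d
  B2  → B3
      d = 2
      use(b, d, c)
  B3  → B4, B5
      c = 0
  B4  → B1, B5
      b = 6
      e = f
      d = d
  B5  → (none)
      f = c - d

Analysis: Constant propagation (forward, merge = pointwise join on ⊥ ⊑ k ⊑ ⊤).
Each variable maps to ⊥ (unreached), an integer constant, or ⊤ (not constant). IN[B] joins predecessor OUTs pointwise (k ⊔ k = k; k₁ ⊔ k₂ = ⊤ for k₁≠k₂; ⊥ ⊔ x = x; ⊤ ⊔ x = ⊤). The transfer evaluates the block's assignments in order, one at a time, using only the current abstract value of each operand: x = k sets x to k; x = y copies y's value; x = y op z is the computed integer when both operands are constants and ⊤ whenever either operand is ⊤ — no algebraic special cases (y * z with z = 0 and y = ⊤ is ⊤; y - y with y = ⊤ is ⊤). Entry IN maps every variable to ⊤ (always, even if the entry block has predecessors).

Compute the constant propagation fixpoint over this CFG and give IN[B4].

Answer: {a: ⊤, b: ⊤, c: 0, d: 2, e: ⊤, f: ⊤}

Working:
Per-block solution:
  B0:   IN=(all ⊤)   OUT=(all ⊤)
  B1:   IN=(all ⊤)   OUT=(all ⊤)
  B2:   IN=(all ⊤)   OUT={d:2; rest ⊤}
  B3:   IN={d:2; rest ⊤}   OUT={c:0, d:2; rest ⊤}
  B4:   IN={c:0, d:2; rest ⊤}   OUT={b:6, c:0, d:2; rest ⊤}
  B5:   IN=(all ⊤)   OUT=(all ⊤)

Merge at B4: IN[B4] = OUT[B3] = {a: ⊤, b: ⊤, c: 0, d: 2, e: ⊤, f: ⊤}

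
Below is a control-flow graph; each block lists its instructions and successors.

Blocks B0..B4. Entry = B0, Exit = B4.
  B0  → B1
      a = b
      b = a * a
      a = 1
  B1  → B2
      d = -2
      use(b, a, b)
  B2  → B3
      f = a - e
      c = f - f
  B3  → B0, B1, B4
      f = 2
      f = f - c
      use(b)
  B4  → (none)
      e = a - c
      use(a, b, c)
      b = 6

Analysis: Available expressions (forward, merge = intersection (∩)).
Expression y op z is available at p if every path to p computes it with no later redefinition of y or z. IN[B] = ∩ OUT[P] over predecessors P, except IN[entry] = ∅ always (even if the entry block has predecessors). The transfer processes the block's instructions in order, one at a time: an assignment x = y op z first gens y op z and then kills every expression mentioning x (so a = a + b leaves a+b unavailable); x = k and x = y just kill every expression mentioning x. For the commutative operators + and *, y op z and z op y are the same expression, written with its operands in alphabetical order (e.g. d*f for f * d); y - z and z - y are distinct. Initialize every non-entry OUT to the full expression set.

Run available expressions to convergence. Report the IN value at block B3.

Answer: {a-e, f-f}

Working:
Converged values:
  B0:   IN={}   OUT={}
  B1:   IN={}   OUT={}
  B2:   IN={}   OUT={a-e, f-f}
  B3:   IN={a-e, f-f}   OUT={a-e}
  B4:   IN={a-e}   OUT={a-c}

Merge at B3: IN[B3] = OUT[B2] = {a-e, f-f}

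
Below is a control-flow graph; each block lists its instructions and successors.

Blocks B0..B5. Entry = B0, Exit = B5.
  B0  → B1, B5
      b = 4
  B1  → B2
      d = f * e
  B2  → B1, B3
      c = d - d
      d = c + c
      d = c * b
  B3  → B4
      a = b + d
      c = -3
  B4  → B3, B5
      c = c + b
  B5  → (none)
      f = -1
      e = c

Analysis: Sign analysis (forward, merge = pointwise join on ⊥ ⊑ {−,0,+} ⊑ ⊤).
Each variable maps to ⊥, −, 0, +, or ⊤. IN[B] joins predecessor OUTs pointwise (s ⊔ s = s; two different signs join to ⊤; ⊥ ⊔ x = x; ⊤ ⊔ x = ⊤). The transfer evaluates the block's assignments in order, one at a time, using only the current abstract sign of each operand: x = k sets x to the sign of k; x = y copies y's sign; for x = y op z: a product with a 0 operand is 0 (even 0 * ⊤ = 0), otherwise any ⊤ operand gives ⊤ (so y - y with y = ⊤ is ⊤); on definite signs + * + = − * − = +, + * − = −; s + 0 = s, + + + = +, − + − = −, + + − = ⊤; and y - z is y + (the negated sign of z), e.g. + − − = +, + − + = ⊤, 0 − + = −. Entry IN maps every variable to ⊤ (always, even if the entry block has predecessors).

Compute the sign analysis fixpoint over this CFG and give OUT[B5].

Per-block solution:
  B0:  IN=(all ⊤)  OUT={b:+; rest ⊤}
  B1:  IN={b:+; rest ⊤}  OUT={b:+; rest ⊤}
  B2:  IN={b:+; rest ⊤}  OUT={b:+; rest ⊤}
  B3:  IN={b:+; rest ⊤}  OUT={b:+, c:-; rest ⊤}
  B4:  IN={b:+, c:-; rest ⊤}  OUT={b:+; rest ⊤}
  B5:  IN={b:+; rest ⊤}  OUT={b:+, f:-; rest ⊤}

Merge at B5: IN[B5] = OUT[B0] ⊔ OUT[B4] = {a: ⊤, b: +, c: ⊤, d: ⊤, e: ⊤, f: ⊤}
Applying B5's transfer function to that IN value gives OUT[B5] (row B5 above).

Answer: {a: ⊤, b: +, c: ⊤, d: ⊤, e: ⊤, f: -}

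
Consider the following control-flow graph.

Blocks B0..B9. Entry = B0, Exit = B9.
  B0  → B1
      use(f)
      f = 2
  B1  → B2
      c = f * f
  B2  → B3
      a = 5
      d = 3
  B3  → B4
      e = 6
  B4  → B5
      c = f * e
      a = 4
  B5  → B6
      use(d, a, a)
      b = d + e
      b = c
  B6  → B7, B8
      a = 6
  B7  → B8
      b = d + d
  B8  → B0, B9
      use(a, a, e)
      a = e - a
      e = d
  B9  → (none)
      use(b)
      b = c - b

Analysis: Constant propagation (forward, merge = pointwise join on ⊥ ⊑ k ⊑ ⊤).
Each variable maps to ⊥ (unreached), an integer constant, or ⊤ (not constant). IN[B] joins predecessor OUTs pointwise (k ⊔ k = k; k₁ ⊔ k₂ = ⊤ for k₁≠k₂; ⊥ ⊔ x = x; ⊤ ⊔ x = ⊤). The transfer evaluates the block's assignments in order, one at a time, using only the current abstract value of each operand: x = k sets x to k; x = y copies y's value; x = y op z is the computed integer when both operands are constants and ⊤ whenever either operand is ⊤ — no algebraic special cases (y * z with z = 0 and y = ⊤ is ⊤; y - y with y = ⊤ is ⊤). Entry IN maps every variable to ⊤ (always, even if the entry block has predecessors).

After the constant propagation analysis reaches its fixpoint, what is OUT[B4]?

Answer: {a: 4, b: ⊤, c: 12, d: 3, e: 6, f: 2}

Derivation:
Converged values:
  B0:   IN=(all ⊤)   OUT={f:2; rest ⊤}
  B1:   IN={f:2; rest ⊤}   OUT={c:4, f:2; rest ⊤}
  B2:   IN={c:4, f:2; rest ⊤}   OUT={a:5, c:4, d:3, f:2; rest ⊤}
  B3:   IN={a:5, c:4, d:3, f:2; rest ⊤}   OUT={a:5, c:4, d:3, e:6, f:2; rest ⊤}
  B4:   IN={a:5, c:4, d:3, e:6, f:2; rest ⊤}   OUT={a:4, c:12, d:3, e:6, f:2; rest ⊤}
  B5:   IN={a:4, c:12, d:3, e:6, f:2; rest ⊤}   OUT={a:4, b:12, c:12, d:3, e:6, f:2; rest ⊤}
  B6:   IN={a:4, b:12, c:12, d:3, e:6, f:2; rest ⊤}   OUT={a:6, b:12, c:12, d:3, e:6, f:2; rest ⊤}
  B7:   IN={a:6, b:12, c:12, d:3, e:6, f:2; rest ⊤}   OUT={a:6, b:6, c:12, d:3, e:6, f:2; rest ⊤}
  B8:   IN={a:6, c:12, d:3, e:6, f:2; rest ⊤}   OUT={a:0, c:12, d:3, e:3, f:2; rest ⊤}
  B9:   IN={a:0, c:12, d:3, e:3, f:2; rest ⊤}   OUT={a:0, c:12, d:3, e:3, f:2; rest ⊤}

Merge at B4: IN[B4] = OUT[B3] = {a: 5, b: ⊤, c: 4, d: 3, e: 6, f: 2}
Applying B4's transfer function to that IN value gives OUT[B4] (row B4 above).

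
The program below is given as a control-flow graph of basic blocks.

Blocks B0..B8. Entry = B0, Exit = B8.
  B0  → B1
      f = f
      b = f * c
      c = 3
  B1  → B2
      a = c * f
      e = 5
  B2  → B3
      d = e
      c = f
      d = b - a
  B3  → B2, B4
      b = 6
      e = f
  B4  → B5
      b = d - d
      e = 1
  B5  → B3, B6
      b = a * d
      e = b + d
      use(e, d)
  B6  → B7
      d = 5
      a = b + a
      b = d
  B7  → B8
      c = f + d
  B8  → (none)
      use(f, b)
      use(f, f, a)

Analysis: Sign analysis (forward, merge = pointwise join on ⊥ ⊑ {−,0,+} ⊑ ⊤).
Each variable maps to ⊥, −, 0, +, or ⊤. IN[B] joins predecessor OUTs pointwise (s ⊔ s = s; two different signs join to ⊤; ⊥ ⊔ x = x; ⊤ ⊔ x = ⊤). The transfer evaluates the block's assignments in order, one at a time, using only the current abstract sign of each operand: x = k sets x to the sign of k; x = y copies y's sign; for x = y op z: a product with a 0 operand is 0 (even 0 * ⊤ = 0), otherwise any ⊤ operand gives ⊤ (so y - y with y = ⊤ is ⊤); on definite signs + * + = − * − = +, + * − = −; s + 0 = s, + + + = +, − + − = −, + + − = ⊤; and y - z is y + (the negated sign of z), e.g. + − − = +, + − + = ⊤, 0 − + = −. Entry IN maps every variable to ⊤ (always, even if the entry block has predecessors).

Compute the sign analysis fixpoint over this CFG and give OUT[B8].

Answer: {a: ⊤, b: +, c: ⊤, d: +, e: ⊤, f: ⊤}

Trace:
Fixpoint table:
  B0:  IN=(all ⊤)  OUT={c:+; rest ⊤}
  B1:  IN={c:+; rest ⊤}  OUT={c:+, e:+; rest ⊤}
  B2:  IN=(all ⊤)  OUT=(all ⊤)
  B3:  IN=(all ⊤)  OUT={b:+; rest ⊤}
  B4:  IN={b:+; rest ⊤}  OUT={e:+; rest ⊤}
  B5:  IN={e:+; rest ⊤}  OUT=(all ⊤)
  B6:  IN=(all ⊤)  OUT={b:+, d:+; rest ⊤}
  B7:  IN={b:+, d:+; rest ⊤}  OUT={b:+, d:+; rest ⊤}
  B8:  IN={b:+, d:+; rest ⊤}  OUT={b:+, d:+; rest ⊤}

Merge at B8: IN[B8] = OUT[B7] = {a: ⊤, b: +, c: ⊤, d: +, e: ⊤, f: ⊤}
Applying B8's transfer function to that IN value gives OUT[B8] (row B8 above).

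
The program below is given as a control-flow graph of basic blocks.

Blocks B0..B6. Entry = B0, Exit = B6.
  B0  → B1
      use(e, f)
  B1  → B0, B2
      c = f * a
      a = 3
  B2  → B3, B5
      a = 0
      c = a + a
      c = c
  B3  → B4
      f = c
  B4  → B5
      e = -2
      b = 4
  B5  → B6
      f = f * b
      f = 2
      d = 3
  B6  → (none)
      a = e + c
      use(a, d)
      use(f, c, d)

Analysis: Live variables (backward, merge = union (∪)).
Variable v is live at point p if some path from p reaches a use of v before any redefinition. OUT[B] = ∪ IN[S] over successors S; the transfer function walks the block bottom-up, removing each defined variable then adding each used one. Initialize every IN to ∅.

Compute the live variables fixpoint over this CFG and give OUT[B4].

Fixpoint table:
  B0: | IN={a, b, e, f} | OUT={a, b, e, f}
  B1: | IN={a, b, e, f} | OUT={a, b, e, f}
  B2: | IN={b, e, f} | OUT={b, c, e, f}
  B3: | IN={c} | OUT={c, f}
  B4: | IN={c, f} | OUT={b, c, e, f}
  B5: | IN={b, c, e, f} | OUT={c, d, e, f}
  B6: | IN={c, d, e, f} | OUT={}

Merge at B4: OUT[B4] = IN[B5] = {b, c, e, f}

Answer: {b, c, e, f}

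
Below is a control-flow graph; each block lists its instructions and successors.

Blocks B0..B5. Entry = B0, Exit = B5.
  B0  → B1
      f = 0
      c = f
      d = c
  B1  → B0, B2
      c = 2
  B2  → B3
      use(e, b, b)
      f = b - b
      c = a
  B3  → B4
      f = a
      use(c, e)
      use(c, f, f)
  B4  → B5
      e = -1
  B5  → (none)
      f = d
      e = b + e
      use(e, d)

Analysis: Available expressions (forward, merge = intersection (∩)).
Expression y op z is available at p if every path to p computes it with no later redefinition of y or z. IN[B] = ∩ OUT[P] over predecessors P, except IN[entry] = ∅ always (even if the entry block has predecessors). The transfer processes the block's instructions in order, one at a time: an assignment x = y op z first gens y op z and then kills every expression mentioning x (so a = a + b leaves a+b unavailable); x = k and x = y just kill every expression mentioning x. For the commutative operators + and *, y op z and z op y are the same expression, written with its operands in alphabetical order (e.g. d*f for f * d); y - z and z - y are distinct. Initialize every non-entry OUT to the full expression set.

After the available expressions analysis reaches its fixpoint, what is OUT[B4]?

Answer: {b-b}

Working:
Fixpoint table:
  B0: | IN={} | OUT={}
  B1: | IN={} | OUT={}
  B2: | IN={} | OUT={b-b}
  B3: | IN={b-b} | OUT={b-b}
  B4: | IN={b-b} | OUT={b-b}
  B5: | IN={b-b} | OUT={b-b}

Merge at B4: IN[B4] = OUT[B3] = {b-b}
Applying B4's transfer function to that IN value gives OUT[B4] (row B4 above).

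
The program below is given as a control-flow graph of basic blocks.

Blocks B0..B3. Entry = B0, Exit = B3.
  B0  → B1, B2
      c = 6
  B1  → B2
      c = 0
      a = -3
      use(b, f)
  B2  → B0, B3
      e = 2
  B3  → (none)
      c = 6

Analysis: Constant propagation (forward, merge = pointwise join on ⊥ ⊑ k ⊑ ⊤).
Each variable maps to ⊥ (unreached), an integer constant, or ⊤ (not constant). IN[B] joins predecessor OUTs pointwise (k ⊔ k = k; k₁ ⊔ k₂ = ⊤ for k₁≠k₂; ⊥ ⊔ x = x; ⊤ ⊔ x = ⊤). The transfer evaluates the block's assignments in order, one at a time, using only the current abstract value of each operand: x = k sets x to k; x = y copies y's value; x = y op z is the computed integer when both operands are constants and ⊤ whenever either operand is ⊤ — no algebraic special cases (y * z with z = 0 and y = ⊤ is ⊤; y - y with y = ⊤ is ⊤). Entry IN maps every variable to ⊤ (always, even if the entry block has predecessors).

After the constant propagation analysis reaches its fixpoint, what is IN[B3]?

Answer: {a: ⊤, b: ⊤, c: ⊤, d: ⊤, e: 2, f: ⊤}

Derivation:
Fixpoint table:
  B0:  IN=(all ⊤)  OUT={c:6; rest ⊤}
  B1:  IN={c:6; rest ⊤}  OUT={a:-3, c:0; rest ⊤}
  B2:  IN=(all ⊤)  OUT={e:2; rest ⊤}
  B3:  IN={e:2; rest ⊤}  OUT={c:6, e:2; rest ⊤}

Merge at B3: IN[B3] = OUT[B2] = {a: ⊤, b: ⊤, c: ⊤, d: ⊤, e: 2, f: ⊤}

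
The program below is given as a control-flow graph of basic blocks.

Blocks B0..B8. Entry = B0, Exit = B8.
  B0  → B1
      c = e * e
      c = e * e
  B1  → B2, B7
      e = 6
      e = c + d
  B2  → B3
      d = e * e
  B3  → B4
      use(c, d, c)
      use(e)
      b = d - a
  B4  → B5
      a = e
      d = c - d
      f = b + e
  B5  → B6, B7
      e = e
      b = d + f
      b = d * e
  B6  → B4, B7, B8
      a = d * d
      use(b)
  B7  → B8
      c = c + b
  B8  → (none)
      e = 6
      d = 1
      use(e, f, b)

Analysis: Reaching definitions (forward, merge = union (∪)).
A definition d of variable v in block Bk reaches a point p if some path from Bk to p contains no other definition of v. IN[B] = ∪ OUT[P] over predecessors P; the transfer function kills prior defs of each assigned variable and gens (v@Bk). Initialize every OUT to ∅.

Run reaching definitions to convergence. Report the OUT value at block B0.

Answer: {c@B0}

Derivation:
Per-block solution:
  B0:  IN={}  OUT={c@B0}
  B1:  IN={c@B0}  OUT={c@B0, e@B1}
  B2:  IN={c@B0, e@B1}  OUT={c@B0, d@B2, e@B1}
  B3:  IN={c@B0, d@B2, e@B1}  OUT={b@B3, c@B0, d@B2, e@B1}
  B4:  IN={a@B6, b@B3, b@B5, c@B0, d@B2, d@B4, e@B1, e@B5, f@B4}  OUT={a@B4, b@B3, b@B5, c@B0, d@B4, e@B1, e@B5, f@B4}
  B5:  IN={a@B4, b@B3, b@B5, c@B0, d@B4, e@B1, e@B5, f@B4}  OUT={a@B4, b@B5, c@B0, d@B4, e@B5, f@B4}
  B6:  IN={a@B4, b@B5, c@B0, d@B4, e@B5, f@B4}  OUT={a@B6, b@B5, c@B0, d@B4, e@B5, f@B4}
  B7:  IN={a@B4, a@B6, b@B5, c@B0, d@B4, e@B1, e@B5, f@B4}  OUT={a@B4, a@B6, b@B5, c@B7, d@B4, e@B1, e@B5, f@B4}
  B8:  IN={a@B4, a@B6, b@B5, c@B0, c@B7, d@B4, e@B1, e@B5, f@B4}  OUT={a@B4, a@B6, b@B5, c@B0, c@B7, d@B8, e@B8, f@B4}

B0 is the boundary node: IN[B0] = {}
Applying B0's transfer function to that IN value gives OUT[B0] (row B0 above).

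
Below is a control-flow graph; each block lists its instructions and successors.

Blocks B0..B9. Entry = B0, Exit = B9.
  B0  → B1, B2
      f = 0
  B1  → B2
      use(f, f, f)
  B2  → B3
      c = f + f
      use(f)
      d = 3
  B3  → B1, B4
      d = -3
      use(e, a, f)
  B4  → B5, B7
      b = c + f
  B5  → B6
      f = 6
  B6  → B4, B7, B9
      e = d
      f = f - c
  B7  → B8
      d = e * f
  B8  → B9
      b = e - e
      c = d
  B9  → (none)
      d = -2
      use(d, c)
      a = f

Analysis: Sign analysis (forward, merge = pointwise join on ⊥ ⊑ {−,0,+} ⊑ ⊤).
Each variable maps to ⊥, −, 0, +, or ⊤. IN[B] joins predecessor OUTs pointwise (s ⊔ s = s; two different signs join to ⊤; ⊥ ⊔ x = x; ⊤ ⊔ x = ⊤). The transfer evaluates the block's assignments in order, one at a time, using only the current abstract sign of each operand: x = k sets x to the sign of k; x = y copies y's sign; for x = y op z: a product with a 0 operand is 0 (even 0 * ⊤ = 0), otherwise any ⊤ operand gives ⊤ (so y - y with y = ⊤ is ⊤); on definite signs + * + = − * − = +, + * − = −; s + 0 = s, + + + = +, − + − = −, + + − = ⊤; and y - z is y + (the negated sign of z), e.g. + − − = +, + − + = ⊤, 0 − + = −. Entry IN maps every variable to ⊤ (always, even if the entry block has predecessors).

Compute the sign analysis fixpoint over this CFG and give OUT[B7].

Fixpoint table:
  B0: | IN=(all ⊤) | OUT={f:0; rest ⊤}
  B1: | IN={f:0; rest ⊤} | OUT={f:0; rest ⊤}
  B2: | IN={f:0; rest ⊤} | OUT={c:0, d:+, f:0; rest ⊤}
  B3: | IN={c:0, d:+, f:0; rest ⊤} | OUT={c:0, d:-, f:0; rest ⊤}
  B4: | IN={c:0, d:-; rest ⊤} | OUT={c:0, d:-; rest ⊤}
  B5: | IN={c:0, d:-; rest ⊤} | OUT={c:0, d:-, f:+; rest ⊤}
  B6: | IN={c:0, d:-, f:+; rest ⊤} | OUT={c:0, d:-, e:-, f:+; rest ⊤}
  B7: | IN={c:0, d:-; rest ⊤} | OUT={c:0; rest ⊤}
  B8: | IN={c:0; rest ⊤} | OUT=(all ⊤)
  B9: | IN=(all ⊤) | OUT={d:-; rest ⊤}

Merge at B7: IN[B7] = OUT[B4] ⊔ OUT[B6] = {a: ⊤, b: ⊤, c: 0, d: -, e: ⊤, f: ⊤}
Applying B7's transfer function to that IN value gives OUT[B7] (row B7 above).

Answer: {a: ⊤, b: ⊤, c: 0, d: ⊤, e: ⊤, f: ⊤}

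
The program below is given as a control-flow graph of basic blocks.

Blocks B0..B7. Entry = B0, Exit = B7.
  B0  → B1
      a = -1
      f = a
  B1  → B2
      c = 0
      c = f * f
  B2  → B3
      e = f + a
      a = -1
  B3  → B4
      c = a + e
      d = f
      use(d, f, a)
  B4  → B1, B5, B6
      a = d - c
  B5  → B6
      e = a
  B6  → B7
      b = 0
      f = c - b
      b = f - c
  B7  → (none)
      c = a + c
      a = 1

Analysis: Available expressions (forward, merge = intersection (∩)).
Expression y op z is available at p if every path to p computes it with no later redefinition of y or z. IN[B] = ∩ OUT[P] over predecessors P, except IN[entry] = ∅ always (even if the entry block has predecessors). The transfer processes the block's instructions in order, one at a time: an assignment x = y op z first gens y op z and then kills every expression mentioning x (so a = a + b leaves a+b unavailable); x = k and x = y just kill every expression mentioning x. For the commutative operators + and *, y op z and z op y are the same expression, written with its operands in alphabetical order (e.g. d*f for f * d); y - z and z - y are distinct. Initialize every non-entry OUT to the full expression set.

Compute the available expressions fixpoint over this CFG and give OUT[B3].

Answer: {a+e, f*f}

Derivation:
Converged values:
  B0:  IN={}  OUT={}
  B1:  IN={}  OUT={f*f}
  B2:  IN={f*f}  OUT={f*f}
  B3:  IN={f*f}  OUT={a+e, f*f}
  B4:  IN={a+e, f*f}  OUT={d-c, f*f}
  B5:  IN={d-c, f*f}  OUT={d-c, f*f}
  B6:  IN={d-c, f*f}  OUT={d-c, f-c}
  B7:  IN={d-c, f-c}  OUT={}

Merge at B3: IN[B3] = OUT[B2] = {f*f}
Applying B3's transfer function to that IN value gives OUT[B3] (row B3 above).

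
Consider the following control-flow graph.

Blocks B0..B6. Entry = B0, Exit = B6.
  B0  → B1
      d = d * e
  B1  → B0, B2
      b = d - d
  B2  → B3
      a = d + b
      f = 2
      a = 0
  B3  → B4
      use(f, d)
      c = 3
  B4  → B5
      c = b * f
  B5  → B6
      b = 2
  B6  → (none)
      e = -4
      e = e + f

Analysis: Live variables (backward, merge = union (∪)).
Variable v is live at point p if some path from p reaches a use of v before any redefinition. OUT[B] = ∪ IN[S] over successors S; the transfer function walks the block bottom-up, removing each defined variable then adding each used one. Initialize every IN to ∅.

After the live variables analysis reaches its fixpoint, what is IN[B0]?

Converged values:
  B0:   IN={d, e}   OUT={d, e}
  B1:   IN={d, e}   OUT={b, d, e}
  B2:   IN={b, d}   OUT={b, d, f}
  B3:   IN={b, d, f}   OUT={b, f}
  B4:   IN={b, f}   OUT={f}
  B5:   IN={f}   OUT={f}
  B6:   IN={f}   OUT={}

Merge at B0: OUT[B0] = IN[B1] = {d, e}
Applying B0's transfer function to that OUT value gives IN[B0] (row B0 above).

Answer: {d, e}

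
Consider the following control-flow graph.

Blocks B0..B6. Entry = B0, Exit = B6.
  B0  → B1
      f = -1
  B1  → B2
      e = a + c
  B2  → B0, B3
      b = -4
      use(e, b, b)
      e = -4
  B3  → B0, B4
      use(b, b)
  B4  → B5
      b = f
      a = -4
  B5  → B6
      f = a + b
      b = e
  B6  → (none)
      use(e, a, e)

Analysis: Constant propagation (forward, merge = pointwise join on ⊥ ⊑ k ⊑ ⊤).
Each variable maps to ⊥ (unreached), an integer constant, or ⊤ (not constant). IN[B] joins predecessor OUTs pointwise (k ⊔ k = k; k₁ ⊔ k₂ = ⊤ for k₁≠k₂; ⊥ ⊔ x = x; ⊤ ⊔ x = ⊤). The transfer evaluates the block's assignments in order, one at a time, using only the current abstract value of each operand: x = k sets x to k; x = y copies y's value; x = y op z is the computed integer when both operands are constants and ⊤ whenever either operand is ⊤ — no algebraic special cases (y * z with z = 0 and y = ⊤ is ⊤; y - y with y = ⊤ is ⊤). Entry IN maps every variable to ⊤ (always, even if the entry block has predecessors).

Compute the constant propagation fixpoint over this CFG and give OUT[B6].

Converged values:
  B0:  IN=(all ⊤)  OUT={f:-1; rest ⊤}
  B1:  IN={f:-1; rest ⊤}  OUT={f:-1; rest ⊤}
  B2:  IN={f:-1; rest ⊤}  OUT={b:-4, e:-4, f:-1; rest ⊤}
  B3:  IN={b:-4, e:-4, f:-1; rest ⊤}  OUT={b:-4, e:-4, f:-1; rest ⊤}
  B4:  IN={b:-4, e:-4, f:-1; rest ⊤}  OUT={a:-4, b:-1, e:-4, f:-1; rest ⊤}
  B5:  IN={a:-4, b:-1, e:-4, f:-1; rest ⊤}  OUT={a:-4, b:-4, e:-4, f:-5; rest ⊤}
  B6:  IN={a:-4, b:-4, e:-4, f:-5; rest ⊤}  OUT={a:-4, b:-4, e:-4, f:-5; rest ⊤}

Merge at B6: IN[B6] = OUT[B5] = {a: -4, b: -4, c: ⊤, d: ⊤, e: -4, f: -5}
Applying B6's transfer function to that IN value gives OUT[B6] (row B6 above).

Answer: {a: -4, b: -4, c: ⊤, d: ⊤, e: -4, f: -5}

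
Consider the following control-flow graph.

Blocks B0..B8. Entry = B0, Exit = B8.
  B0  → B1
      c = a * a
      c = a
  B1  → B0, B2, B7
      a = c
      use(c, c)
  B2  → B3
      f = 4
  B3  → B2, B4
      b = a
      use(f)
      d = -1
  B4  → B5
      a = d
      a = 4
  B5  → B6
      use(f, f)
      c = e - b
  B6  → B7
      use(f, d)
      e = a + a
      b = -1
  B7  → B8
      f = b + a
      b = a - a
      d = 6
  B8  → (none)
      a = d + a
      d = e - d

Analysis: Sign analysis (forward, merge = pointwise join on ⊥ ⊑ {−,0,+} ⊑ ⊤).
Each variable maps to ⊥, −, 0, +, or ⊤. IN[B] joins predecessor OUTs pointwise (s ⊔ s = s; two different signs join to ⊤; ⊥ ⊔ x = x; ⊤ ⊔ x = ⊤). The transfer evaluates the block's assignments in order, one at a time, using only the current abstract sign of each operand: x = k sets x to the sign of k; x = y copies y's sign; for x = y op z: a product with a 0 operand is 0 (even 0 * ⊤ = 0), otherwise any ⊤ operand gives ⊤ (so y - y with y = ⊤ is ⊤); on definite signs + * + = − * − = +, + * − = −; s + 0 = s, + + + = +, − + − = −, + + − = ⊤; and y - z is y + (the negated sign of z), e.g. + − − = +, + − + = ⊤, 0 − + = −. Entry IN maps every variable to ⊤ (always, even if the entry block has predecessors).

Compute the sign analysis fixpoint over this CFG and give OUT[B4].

Fixpoint table:
  B0: | IN=(all ⊤) | OUT=(all ⊤)
  B1: | IN=(all ⊤) | OUT=(all ⊤)
  B2: | IN=(all ⊤) | OUT={f:+; rest ⊤}
  B3: | IN={f:+; rest ⊤} | OUT={d:-, f:+; rest ⊤}
  B4: | IN={d:-, f:+; rest ⊤} | OUT={a:+, d:-, f:+; rest ⊤}
  B5: | IN={a:+, d:-, f:+; rest ⊤} | OUT={a:+, d:-, f:+; rest ⊤}
  B6: | IN={a:+, d:-, f:+; rest ⊤} | OUT={a:+, b:-, d:-, e:+, f:+; rest ⊤}
  B7: | IN=(all ⊤) | OUT={d:+; rest ⊤}
  B8: | IN={d:+; rest ⊤} | OUT=(all ⊤)

Merge at B4: IN[B4] = OUT[B3] = {a: ⊤, b: ⊤, c: ⊤, d: -, e: ⊤, f: +}
Applying B4's transfer function to that IN value gives OUT[B4] (row B4 above).

Answer: {a: +, b: ⊤, c: ⊤, d: -, e: ⊤, f: +}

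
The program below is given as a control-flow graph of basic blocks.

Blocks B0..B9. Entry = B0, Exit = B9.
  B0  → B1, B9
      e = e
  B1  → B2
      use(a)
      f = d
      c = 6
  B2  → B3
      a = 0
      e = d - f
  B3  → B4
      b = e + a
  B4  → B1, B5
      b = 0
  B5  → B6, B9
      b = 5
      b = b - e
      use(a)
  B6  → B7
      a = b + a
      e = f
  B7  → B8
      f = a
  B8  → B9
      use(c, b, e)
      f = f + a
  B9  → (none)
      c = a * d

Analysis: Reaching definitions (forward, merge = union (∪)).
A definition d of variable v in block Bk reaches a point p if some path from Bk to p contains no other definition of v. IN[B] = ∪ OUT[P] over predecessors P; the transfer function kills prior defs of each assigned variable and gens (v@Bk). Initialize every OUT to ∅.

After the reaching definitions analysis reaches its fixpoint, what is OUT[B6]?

Answer: {a@B6, b@B5, c@B1, e@B6, f@B1}

Working:
Per-block solution:
  B0:  IN={}  OUT={e@B0}
  B1:  IN={a@B2, b@B4, c@B1, e@B0, e@B2, f@B1}  OUT={a@B2, b@B4, c@B1, e@B0, e@B2, f@B1}
  B2:  IN={a@B2, b@B4, c@B1, e@B0, e@B2, f@B1}  OUT={a@B2, b@B4, c@B1, e@B2, f@B1}
  B3:  IN={a@B2, b@B4, c@B1, e@B2, f@B1}  OUT={a@B2, b@B3, c@B1, e@B2, f@B1}
  B4:  IN={a@B2, b@B3, c@B1, e@B2, f@B1}  OUT={a@B2, b@B4, c@B1, e@B2, f@B1}
  B5:  IN={a@B2, b@B4, c@B1, e@B2, f@B1}  OUT={a@B2, b@B5, c@B1, e@B2, f@B1}
  B6:  IN={a@B2, b@B5, c@B1, e@B2, f@B1}  OUT={a@B6, b@B5, c@B1, e@B6, f@B1}
  B7:  IN={a@B6, b@B5, c@B1, e@B6, f@B1}  OUT={a@B6, b@B5, c@B1, e@B6, f@B7}
  B8:  IN={a@B6, b@B5, c@B1, e@B6, f@B7}  OUT={a@B6, b@B5, c@B1, e@B6, f@B8}
  B9:  IN={a@B2, a@B6, b@B5, c@B1, e@B0, e@B2, e@B6, f@B1, f@B8}  OUT={a@B2, a@B6, b@B5, c@B9, e@B0, e@B2, e@B6, f@B1, f@B8}

Merge at B6: IN[B6] = OUT[B5] = {a@B2, b@B5, c@B1, e@B2, f@B1}
Applying B6's transfer function to that IN value gives OUT[B6] (row B6 above).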